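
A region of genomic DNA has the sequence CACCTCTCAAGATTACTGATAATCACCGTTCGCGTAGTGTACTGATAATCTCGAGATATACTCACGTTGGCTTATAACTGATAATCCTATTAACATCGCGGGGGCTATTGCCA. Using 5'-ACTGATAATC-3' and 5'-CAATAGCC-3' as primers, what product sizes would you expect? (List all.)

96 bp, 70 bp, 34 bp

The forward primer ACTGATAATC matches the top strand at positions 15–24, 41–50, 77–86.
The reverse primer's reverse complement is GGCTATTG, matching at positions 103–110.
Each forward site pairs with the reverse site to give a product ending at position 110: sizes 96, 70, 34 bp.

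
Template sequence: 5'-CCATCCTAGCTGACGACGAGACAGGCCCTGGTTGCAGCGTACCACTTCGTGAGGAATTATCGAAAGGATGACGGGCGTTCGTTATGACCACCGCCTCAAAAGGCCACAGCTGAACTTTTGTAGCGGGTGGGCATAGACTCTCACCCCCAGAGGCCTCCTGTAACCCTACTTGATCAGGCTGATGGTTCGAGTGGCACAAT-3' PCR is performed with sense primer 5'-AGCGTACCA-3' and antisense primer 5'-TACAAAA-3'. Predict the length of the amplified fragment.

Forward primer AGCGTACCA is found on the top strand at positions 36–44.
Taking the reverse complement of TACAAAA gives TTTTGTA, found at positions 116–122 on the template; the primer anneals here to the top strand with its 3' end pointing upstream.
The product runs from position 36 to position 122, so its length is 122 − 36 + 1 = 87 bp.

87 bp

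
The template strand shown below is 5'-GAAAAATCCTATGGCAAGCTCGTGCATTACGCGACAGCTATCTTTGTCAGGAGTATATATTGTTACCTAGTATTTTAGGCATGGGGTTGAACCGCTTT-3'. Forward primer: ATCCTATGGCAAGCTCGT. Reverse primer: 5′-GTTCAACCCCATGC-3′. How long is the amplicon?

87 bp

Scanning the template, ATCCTATGGCAAGCTCGT occurs at positions 6–23; this primer anneals to the bottom strand there with its 3' end pointing downstream.
The reverse primer's reverse complement is GCATGGGGTTGAAC, which matches the template at positions 79–92.
Amplicon spans positions 6–92: 87 bp.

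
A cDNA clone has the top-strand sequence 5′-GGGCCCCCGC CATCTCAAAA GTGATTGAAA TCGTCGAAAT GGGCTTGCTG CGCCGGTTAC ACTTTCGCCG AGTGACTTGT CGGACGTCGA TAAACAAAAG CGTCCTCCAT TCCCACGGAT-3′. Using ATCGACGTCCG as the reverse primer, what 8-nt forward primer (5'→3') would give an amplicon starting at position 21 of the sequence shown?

The reverse primer's reverse complement CGGACGTCGAT matches the template at positions 81–91; the product starts at position 21.
The forward primer is identical to the top strand over positions 21–28: GTGATTGA.

5'-GTGATTGA-3'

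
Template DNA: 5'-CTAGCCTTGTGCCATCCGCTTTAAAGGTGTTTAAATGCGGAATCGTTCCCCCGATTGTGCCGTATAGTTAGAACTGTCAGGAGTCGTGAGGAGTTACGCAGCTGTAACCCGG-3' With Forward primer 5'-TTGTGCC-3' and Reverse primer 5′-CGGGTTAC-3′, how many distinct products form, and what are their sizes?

The forward primer TTGTGCC matches the top strand at positions 7–13, 55–61.
The reverse primer's reverse complement is GTAACCCG, matching at positions 104–111.
Each forward site pairs with the reverse site to give a product ending at position 111: sizes 105, 57 bp.

Two products: 105 bp, 57 bp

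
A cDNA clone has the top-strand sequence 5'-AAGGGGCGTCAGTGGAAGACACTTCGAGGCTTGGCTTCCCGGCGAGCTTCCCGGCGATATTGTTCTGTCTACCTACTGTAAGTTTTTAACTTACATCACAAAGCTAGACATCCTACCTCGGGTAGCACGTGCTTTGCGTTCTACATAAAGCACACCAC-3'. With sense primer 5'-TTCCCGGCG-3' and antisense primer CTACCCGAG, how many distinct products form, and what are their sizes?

The forward primer TTCCCGGCG matches the top strand at positions 36–44, 48–56.
The reverse primer's reverse complement is CTCGGGTAG, matching at positions 117–125.
Each forward site pairs with the reverse site to give a product ending at position 125: sizes 90, 78 bp.

Two products: 90 bp, 78 bp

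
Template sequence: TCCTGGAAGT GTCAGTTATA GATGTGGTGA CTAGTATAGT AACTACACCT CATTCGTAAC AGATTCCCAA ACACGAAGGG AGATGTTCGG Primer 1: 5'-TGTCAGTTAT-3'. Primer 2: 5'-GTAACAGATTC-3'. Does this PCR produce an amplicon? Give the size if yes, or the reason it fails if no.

No product — both primers anneal to the same strand and extend in the same direction.

Primer 1 (TGTCAGTTAT) matches the top strand at positions 10–19 (3' end points downstream).
Primer 2 (GTAACAGATTC) also matches the top strand directly, at positions 56–66 — its reverse complement GAATCTGTTAC is not present.
Both primers anneal to the bottom strand with 3' ends pointing the same way, so neither can prime synthesis back toward the other.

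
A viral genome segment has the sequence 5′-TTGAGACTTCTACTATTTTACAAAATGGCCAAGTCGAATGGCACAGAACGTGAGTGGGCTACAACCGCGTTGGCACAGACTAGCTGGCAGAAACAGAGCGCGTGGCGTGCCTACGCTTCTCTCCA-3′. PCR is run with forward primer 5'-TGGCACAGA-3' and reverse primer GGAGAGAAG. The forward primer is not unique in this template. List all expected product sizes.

The forward primer TGGCACAGA matches the top strand at positions 39–47, 71–79.
The reverse primer's reverse complement is CTTCTCTCC, matching at positions 116–124.
Each forward site pairs with the reverse site to give a product ending at position 124: sizes 86, 54 bp.

86 bp, 54 bp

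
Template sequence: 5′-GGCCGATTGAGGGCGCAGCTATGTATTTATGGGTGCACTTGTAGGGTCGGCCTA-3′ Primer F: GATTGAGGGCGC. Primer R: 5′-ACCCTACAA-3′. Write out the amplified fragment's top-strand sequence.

The forward primer matches the template at positions 5–16.
Reverse complement of the reverse primer: TTGTAGGGT. This occurs on the top strand at positions 39–47.
The product is the template from position 5 through 47 (43 bp).

5'-GATTGAGGGCGCAGCTATGTATTTATGGGTGCACTTGTAGGGT-3'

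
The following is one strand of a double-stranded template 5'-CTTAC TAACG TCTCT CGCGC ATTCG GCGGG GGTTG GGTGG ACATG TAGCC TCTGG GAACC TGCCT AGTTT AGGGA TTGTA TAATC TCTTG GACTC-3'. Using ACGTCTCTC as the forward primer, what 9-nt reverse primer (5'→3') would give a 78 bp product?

The forward primer binds at positions 8–16, so a 78 bp product ends at position 8 + 78 − 1 = 85.
The reverse primer anneals to the top strand over positions 77–85, i.e. to TGTATAATC.
Its sequence written 5'→3' is the reverse complement: GATTATACA.

5'-GATTATACA-3'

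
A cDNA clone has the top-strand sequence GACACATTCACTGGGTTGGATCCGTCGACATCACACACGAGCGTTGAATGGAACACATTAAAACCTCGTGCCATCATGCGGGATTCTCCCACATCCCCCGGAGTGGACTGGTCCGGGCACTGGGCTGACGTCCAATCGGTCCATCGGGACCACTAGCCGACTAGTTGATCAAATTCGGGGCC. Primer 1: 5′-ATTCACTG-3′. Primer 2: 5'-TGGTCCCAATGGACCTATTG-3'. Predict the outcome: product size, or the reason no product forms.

No product — primer 2 has no binding site in the template.

Primer 2 (TGGTCCCAATGGACCTATTG) does not match the top strand, and its reverse complement CAATAGGTCCATTGGGACCA does not match either.
With no annealing site for primer 2, no amplification occurs.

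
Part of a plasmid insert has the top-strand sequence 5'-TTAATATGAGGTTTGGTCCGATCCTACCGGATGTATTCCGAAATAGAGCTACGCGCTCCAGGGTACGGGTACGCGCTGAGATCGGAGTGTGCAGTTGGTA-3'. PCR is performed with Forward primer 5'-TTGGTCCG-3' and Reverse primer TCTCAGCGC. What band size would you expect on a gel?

69 bp

Scanning the template, TTGGTCCG occurs at positions 13–20; this primer anneals to the bottom strand there with its 3' end pointing downstream.
Taking the reverse complement of TCTCAGCGC gives GCGCTGAGA, found at positions 73–81 on the template; the primer anneals here to the top strand with its 3' end pointing upstream.
Amplicon spans positions 13–81: 69 bp.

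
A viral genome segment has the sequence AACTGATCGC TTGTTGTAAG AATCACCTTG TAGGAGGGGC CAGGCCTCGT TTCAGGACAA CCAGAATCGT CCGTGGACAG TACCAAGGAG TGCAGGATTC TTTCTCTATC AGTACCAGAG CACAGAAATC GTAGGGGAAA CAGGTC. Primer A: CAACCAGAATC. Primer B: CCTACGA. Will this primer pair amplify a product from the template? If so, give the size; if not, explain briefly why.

Yes — a 78 bp product.

Primer A (CAACCAGAATC) matches the top strand at positions 58–68; it acts as a forward primer.
Primer B's reverse complement is TCGTAGG, matching the top strand at positions 129–135; it acts as a reverse primer.
The 3' ends face each other across positions 58–135, giving a 78 bp product.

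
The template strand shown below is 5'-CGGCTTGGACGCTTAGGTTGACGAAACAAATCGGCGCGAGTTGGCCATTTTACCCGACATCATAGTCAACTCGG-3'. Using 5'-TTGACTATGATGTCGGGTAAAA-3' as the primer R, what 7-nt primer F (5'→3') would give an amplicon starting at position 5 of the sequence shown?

The reverse primer's reverse complement TTTTACCCGACATCATAGTCAA matches the template at positions 48–69; the product starts at position 5.
The forward primer is identical to the top strand over positions 5–11: TTGGACG.

5'-TTGGACG-3'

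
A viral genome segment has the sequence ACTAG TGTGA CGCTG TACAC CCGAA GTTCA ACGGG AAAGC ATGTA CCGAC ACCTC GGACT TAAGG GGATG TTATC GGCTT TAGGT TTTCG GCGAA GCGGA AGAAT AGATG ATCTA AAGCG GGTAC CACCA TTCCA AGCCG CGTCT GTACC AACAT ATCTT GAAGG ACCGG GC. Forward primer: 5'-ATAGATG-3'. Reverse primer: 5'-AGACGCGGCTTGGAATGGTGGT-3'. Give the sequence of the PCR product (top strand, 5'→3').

Scanning the template, ATAGATG occurs at positions 104–110; this primer anneals to the bottom strand there with its 3' end pointing downstream.
Reverse complement of the reverse primer: ACCACCATTCCAAGCCGCGTCT. This occurs on the top strand at positions 124–145.
The product is the template from position 104 through 145 (42 bp).

5'-ATAGATGATCTAAAGCGGGTACCACCATTCCAAGCCGCGTCT-3'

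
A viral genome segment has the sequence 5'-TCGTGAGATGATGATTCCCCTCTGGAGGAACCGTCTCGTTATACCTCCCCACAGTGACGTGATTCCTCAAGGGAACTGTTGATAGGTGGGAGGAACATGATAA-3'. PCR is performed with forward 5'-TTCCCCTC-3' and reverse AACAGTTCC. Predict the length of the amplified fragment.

Forward primer TTCCCCTC is found on the top strand at positions 15–22.
The reverse primer's reverse complement is GGAACTGTT, which matches the template at positions 72–80.
Product length = (reverse-primer end) − (forward-primer start) + 1 = 80 − 15 + 1 = 66 bp.

66 bp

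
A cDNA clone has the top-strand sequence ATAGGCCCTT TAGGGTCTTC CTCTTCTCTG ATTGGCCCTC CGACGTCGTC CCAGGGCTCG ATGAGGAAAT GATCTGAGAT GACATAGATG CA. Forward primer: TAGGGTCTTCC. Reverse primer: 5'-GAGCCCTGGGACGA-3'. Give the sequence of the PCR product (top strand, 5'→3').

The forward primer matches the template at positions 11–21.
Reverse complement of the reverse primer: TCGTCCCAGGGCTC. This occurs on the top strand at positions 46–59.
The product is the template from position 11 through 59 (49 bp).

5'-TAGGGTCTTCCTCTTCTCTGATTGGCCCTCCGACGTCGTCCCAGGGCTC-3'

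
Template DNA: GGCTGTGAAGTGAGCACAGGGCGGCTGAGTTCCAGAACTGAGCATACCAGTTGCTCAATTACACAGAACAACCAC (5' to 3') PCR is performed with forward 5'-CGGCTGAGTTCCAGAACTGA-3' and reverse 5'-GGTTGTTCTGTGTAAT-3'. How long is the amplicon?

Scanning the template, CGGCTGAGTTCCAGAACTGA occurs at positions 22–41; this primer anneals to the bottom strand there with its 3' end pointing downstream.
The reverse primer's reverse complement is ATTACACAGAACAACC, which matches the template at positions 58–73.
The product runs from position 22 to position 73, so its length is 73 − 22 + 1 = 52 bp.

52 bp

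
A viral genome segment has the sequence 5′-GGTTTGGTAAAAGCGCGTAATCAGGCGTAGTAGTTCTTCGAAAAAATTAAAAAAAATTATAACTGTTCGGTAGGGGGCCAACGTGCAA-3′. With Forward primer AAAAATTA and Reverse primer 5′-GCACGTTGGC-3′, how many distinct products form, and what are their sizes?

The forward primer AAAAATTA matches the top strand at positions 42–49, 52–59.
The reverse primer's reverse complement is GCCAACGTGC, matching at positions 77–86.
Each forward site pairs with the reverse site to give a product ending at position 86: sizes 45, 35 bp.

Two products: 45 bp, 35 bp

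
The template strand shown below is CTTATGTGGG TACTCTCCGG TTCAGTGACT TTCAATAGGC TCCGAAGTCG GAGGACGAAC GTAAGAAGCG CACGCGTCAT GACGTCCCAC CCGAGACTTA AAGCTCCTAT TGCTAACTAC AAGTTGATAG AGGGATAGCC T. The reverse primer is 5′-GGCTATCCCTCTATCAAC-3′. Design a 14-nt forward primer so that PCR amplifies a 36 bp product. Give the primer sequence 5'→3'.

The reverse primer's reverse complement GTTGATAGAGGGATAGCC matches the template at positions 123–140, so the product ends at position 140.
A 36 bp product then starts at position 140 − 36 + 1 = 105.
The forward primer is identical to the top strand there: TCCTATTGCTAACT.

5'-TCCTATTGCTAACT-3'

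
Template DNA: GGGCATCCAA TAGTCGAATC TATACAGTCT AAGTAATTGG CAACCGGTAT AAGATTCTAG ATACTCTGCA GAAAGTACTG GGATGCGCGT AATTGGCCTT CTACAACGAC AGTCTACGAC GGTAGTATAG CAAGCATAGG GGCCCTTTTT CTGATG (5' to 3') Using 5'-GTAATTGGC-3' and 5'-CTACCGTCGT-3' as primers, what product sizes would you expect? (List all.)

93 bp, 37 bp

The forward primer GTAATTGGC matches the top strand at positions 33–41, 89–97.
The reverse primer's reverse complement is ACGACGGTAG, matching at positions 116–125.
Each forward site pairs with the reverse site to give a product ending at position 125: sizes 93, 37 bp.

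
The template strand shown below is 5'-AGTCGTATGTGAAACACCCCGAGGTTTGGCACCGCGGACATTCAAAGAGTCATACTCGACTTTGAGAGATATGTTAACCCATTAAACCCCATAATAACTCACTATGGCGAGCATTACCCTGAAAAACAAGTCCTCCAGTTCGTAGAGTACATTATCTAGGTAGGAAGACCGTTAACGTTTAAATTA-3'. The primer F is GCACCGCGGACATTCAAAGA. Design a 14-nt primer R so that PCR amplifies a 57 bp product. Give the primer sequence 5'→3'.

The forward primer binds at positions 29–48, so a 57 bp product ends at position 29 + 57 − 1 = 85.
The reverse primer anneals to the top strand over positions 72–85, i.e. to TGTTAACCCATTAA.
Its sequence written 5'→3' is the reverse complement: TTAATGGGTTAACA.

5'-TTAATGGGTTAACA-3'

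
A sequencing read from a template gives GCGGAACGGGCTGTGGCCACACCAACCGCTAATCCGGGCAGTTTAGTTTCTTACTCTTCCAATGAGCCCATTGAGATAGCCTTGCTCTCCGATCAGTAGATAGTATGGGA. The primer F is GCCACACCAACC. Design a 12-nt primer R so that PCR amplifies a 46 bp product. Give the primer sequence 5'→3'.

The forward primer binds at positions 16–27, so a 46 bp product ends at position 16 + 46 − 1 = 61.
The reverse primer anneals to the top strand over positions 50–61, i.e. to CTTACTCTTCCA.
Its sequence written 5'→3' is the reverse complement: TGGAAGAGTAAG.

5'-TGGAAGAGTAAG-3'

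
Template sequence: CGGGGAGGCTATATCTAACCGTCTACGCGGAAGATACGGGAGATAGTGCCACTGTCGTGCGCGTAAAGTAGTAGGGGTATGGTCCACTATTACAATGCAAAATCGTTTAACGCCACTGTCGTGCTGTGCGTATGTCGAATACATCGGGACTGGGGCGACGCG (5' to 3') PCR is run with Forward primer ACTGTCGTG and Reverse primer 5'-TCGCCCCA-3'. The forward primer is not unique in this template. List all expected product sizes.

The forward primer ACTGTCGTG matches the top strand at positions 51–59, 115–123.
The reverse primer's reverse complement is TGGGGCGA, matching at positions 151–158.
Each forward site pairs with the reverse site to give a product ending at position 158: sizes 108, 44 bp.

108 bp, 44 bp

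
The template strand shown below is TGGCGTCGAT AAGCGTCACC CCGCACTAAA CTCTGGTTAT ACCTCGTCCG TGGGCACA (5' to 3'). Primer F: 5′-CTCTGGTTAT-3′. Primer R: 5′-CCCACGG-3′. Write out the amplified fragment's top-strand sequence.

5'-CTCTGGTTATACCTCGTCCGTGGG-3'

The forward primer matches the template at positions 31–40.
The reverse primer's reverse complement is CCGTGGG, which matches the template at positions 48–54.
The product is the template from position 31 through 54 (24 bp).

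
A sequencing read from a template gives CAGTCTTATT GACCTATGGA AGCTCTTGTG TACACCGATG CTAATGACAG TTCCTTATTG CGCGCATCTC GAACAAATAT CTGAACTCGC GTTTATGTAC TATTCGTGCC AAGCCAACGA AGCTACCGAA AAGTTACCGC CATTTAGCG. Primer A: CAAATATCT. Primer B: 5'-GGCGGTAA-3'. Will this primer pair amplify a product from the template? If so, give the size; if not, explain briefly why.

Primer A (CAAATATCT) matches the top strand at positions 74–82; it acts as a forward primer.
Primer B's reverse complement is TTACCGCC, matching the top strand at positions 134–141; it acts as a reverse primer.
The 3' ends face each other across positions 74–141, giving a 68 bp product.

Yes — a 68 bp product.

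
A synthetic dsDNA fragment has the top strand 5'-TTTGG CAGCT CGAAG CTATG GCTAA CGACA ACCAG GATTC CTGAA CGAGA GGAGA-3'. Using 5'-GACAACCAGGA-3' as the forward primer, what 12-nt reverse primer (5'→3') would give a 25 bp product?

The forward primer binds at positions 27–37, so a 25 bp product ends at position 27 + 25 − 1 = 51.
The reverse primer anneals to the top strand over positions 40–51, i.e. to CCTGAACGAGAG.
Its sequence written 5'→3' is the reverse complement: CTCTCGTTCAGG.

5'-CTCTCGTTCAGG-3'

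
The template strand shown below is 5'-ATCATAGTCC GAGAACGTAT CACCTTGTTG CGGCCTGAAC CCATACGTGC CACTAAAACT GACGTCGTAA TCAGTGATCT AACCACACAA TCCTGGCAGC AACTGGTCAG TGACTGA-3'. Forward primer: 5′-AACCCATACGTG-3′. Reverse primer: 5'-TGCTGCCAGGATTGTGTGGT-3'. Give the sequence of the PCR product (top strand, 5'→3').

Scanning the template, AACCCATACGTG occurs at positions 38–49; this primer anneals to the bottom strand there with its 3' end pointing downstream.
Taking the reverse complement of TGCTGCCAGGATTGTGTGGT gives ACCACACAATCCTGGCAGCA, found at positions 82–101 on the template; the primer anneals here to the top strand with its 3' end pointing upstream.
The product is the template from position 38 through 101 (64 bp).

5'-AACCCATACGTGCCACTAAAACTGACGTCGTAATCAGTGATCTAACCACACAATCCTGGCAGCA-3'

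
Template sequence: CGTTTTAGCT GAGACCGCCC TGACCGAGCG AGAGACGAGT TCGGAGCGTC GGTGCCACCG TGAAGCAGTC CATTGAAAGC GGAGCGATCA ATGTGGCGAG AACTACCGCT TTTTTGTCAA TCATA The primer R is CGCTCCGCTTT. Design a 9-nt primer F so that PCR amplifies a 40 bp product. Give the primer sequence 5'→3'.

The reverse primer's reverse complement AAAGCGGAGCG matches the template at positions 76–86, so the product ends at position 86.
A 40 bp product then starts at position 86 − 40 + 1 = 47.
The forward primer is identical to the top strand there: CGTCGGTGC.

5'-CGTCGGTGC-3'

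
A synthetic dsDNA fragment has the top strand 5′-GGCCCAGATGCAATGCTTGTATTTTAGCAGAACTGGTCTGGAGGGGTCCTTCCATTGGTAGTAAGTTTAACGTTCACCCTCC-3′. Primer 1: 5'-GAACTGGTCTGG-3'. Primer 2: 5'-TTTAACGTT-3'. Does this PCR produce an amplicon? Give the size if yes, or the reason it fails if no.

Primer 1 (GAACTGGTCTGG) matches the top strand at positions 30–41 (3' end points downstream).
Primer 2 (TTTAACGTT) also matches the top strand directly, at positions 66–74 — its reverse complement AACGTTAAA is not present.
Both primers anneal to the bottom strand with 3' ends pointing the same way, so neither can prime synthesis back toward the other.

No product — both primers anneal to the same strand and extend in the same direction.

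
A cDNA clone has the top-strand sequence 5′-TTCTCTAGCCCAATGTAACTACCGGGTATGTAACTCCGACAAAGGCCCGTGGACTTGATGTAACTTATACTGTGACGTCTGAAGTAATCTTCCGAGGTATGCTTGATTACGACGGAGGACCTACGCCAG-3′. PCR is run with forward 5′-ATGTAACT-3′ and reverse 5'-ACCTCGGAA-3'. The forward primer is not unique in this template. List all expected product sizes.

The forward primer ATGTAACT matches the top strand at positions 13–20, 28–35, 58–65.
The reverse primer's reverse complement is TTCCGAGGT, matching at positions 90–98.
Each forward site pairs with the reverse site to give a product ending at position 98: sizes 86, 71, 41 bp.

86 bp, 71 bp, 41 bp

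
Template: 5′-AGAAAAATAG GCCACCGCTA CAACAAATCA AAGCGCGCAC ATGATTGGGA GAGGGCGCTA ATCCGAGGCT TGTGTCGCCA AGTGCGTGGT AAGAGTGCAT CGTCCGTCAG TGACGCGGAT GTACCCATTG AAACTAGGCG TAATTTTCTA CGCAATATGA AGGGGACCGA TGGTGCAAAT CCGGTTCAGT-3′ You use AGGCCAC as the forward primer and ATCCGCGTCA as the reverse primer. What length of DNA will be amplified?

112 bp

Forward primer AGGCCAC is found on the top strand at positions 9–15.
Taking the reverse complement of ATCCGCGTCA gives TGACGCGGAT, found at positions 111–120 on the template; the primer anneals here to the top strand with its 3' end pointing upstream.
Product length = (reverse-primer end) − (forward-primer start) + 1 = 120 − 9 + 1 = 112 bp.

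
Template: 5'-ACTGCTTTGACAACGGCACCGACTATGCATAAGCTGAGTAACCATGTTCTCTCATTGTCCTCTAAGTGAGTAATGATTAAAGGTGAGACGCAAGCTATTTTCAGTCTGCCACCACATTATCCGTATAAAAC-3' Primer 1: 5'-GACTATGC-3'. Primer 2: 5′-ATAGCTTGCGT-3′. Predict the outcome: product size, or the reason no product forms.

Yes — a 78 bp product.

Primer 1 (GACTATGC) matches the top strand at positions 21–28; it acts as a forward primer.
Primer 2's reverse complement is ACGCAAGCTAT, matching the top strand at positions 88–98; it acts as a reverse primer.
The 3' ends face each other across positions 21–98, giving a 78 bp product.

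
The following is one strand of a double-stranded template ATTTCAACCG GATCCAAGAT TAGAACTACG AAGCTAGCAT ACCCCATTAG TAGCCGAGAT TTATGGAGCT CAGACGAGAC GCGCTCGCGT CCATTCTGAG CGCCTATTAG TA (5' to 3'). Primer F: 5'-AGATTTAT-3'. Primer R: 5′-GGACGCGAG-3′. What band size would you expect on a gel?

36 bp

Scanning the template, AGATTTAT occurs at positions 57–64; this primer anneals to the bottom strand there with its 3' end pointing downstream.
Taking the reverse complement of GGACGCGAG gives CTCGCGTCC, found at positions 84–92 on the template; the primer anneals here to the top strand with its 3' end pointing upstream.
Amplicon spans positions 57–92: 36 bp.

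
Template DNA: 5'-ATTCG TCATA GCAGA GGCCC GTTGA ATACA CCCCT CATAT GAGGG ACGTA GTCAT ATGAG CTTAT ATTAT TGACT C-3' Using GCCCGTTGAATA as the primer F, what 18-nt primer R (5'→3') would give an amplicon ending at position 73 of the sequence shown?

The forward primer binds at positions 17–28; the product's 3' end on the top strand is position 73.
The reverse primer anneals to the top strand over positions 56–73, i.e. to ATGAGCTTATATTATTGA.
Its sequence written 5'→3' is the reverse complement: TCAATAATATAAGCTCAT.

5'-TCAATAATATAAGCTCAT-3'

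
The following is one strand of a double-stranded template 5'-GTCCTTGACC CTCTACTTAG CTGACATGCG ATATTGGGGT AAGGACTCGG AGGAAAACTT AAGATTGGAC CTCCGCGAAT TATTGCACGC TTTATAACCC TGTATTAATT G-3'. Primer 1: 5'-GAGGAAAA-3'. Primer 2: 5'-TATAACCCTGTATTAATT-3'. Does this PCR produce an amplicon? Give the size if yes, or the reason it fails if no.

Primer 1 (GAGGAAAA) matches the top strand at positions 50–57 (3' end points downstream).
Primer 2 (TATAACCCTGTATTAATT) also matches the top strand directly, at positions 93–110 — its reverse complement AATTAATACAGGGTTATA is not present.
Both primers anneal to the bottom strand with 3' ends pointing the same way, so neither can prime synthesis back toward the other.

No product — both primers anneal to the same strand and extend in the same direction.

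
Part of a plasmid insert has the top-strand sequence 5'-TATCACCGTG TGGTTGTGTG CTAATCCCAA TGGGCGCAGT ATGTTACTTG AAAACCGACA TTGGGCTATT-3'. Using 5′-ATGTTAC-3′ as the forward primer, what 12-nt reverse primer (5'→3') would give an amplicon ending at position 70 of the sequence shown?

The forward primer binds at positions 41–47; the product's 3' end on the top strand is position 70.
The reverse primer anneals to the top strand over positions 59–70, i.e. to CATTGGGCTATT.
Its sequence written 5'→3' is the reverse complement: AATAGCCCAATG.

5'-AATAGCCCAATG-3'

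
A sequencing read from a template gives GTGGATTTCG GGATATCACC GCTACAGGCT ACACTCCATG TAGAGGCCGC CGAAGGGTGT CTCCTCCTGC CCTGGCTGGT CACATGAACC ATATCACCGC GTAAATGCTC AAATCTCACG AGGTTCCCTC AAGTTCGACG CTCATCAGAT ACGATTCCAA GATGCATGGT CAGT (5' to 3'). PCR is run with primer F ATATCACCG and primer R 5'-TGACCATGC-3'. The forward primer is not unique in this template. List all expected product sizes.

The forward primer ATATCACCG matches the top strand at positions 13–21, 91–99.
The reverse primer's reverse complement is GCATGGTCA, matching at positions 164–172.
Each forward site pairs with the reverse site to give a product ending at position 172: sizes 160, 82 bp.

160 bp, 82 bp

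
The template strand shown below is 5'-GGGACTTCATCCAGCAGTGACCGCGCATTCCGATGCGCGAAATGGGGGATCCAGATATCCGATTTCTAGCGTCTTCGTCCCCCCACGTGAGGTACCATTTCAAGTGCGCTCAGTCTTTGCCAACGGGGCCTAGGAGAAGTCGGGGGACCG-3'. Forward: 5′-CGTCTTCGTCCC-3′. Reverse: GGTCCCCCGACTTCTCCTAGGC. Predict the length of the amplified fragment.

80 bp

Forward primer CGTCTTCGTCCC is found on the top strand at positions 70–81.
The reverse primer's reverse complement is GCCTAGGAGAAGTCGGGGGACC, which matches the template at positions 128–149.
Amplicon spans positions 70–149: 80 bp.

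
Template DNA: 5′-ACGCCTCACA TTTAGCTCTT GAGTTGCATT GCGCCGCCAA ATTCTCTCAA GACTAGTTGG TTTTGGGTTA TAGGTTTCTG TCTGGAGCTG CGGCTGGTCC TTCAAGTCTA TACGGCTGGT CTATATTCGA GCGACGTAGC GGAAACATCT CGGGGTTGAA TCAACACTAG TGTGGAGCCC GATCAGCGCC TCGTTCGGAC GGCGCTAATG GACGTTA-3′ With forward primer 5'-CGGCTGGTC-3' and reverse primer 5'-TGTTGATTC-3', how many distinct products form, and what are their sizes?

The forward primer CGGCTGGTC matches the top strand at positions 91–99, 113–121.
The reverse primer's reverse complement is GAATCAACA, matching at positions 158–166.
Each forward site pairs with the reverse site to give a product ending at position 166: sizes 76, 54 bp.

Two products: 76 bp, 54 bp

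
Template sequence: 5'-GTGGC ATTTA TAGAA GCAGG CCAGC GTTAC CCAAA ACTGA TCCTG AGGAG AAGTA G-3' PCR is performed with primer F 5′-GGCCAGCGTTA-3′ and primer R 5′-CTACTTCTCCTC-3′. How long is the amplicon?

38 bp

The forward primer matches the template at positions 19–29.
Reverse complement of the reverse primer: GAGGAGAAGTAG. This occurs on the top strand at positions 45–56.
The product runs from position 19 to position 56, so its length is 56 − 19 + 1 = 38 bp.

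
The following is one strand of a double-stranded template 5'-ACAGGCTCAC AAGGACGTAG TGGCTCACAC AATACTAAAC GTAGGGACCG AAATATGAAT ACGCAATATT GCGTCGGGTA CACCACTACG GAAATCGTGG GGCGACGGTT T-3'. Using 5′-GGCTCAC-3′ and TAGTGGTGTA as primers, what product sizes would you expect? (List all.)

The forward primer GGCTCAC matches the top strand at positions 4–10, 22–28.
The reverse primer's reverse complement is TACACCACTA, matching at positions 79–88.
Each forward site pairs with the reverse site to give a product ending at position 88: sizes 85, 67 bp.

85 bp, 67 bp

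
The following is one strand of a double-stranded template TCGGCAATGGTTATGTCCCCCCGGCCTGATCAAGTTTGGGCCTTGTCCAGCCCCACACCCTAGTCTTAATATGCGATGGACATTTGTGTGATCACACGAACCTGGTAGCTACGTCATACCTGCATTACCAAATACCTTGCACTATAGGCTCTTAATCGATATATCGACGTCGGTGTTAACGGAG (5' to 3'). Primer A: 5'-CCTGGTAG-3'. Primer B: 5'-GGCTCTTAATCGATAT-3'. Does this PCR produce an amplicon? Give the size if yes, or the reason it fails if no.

No product — both primers anneal to the same strand and extend in the same direction.

Primer A (CCTGGTAG) matches the top strand at positions 101–108 (3' end points downstream).
Primer B (GGCTCTTAATCGATAT) also matches the top strand directly, at positions 147–162 — its reverse complement ATATCGATTAAGAGCC is not present.
Both primers anneal to the bottom strand with 3' ends pointing the same way, so neither can prime synthesis back toward the other.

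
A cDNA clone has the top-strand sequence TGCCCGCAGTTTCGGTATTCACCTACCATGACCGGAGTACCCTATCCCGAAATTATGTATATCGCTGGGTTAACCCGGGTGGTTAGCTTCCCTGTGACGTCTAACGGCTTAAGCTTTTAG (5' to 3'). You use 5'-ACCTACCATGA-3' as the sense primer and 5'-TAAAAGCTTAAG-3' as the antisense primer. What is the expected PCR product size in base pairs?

99 bp

Scanning the template, ACCTACCATGA occurs at positions 21–31; this primer anneals to the bottom strand there with its 3' end pointing downstream.
The reverse primer's reverse complement is CTTAAGCTTTTA, which matches the template at positions 108–119.
Product length = (reverse-primer end) − (forward-primer start) + 1 = 119 − 21 + 1 = 99 bp.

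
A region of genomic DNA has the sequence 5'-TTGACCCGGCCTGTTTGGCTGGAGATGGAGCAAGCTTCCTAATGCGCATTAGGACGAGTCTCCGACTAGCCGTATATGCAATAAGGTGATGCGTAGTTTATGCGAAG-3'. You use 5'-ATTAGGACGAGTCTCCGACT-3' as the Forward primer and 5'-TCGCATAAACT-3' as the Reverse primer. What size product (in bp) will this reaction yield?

58 bp

Scanning the template, ATTAGGACGAGTCTCCGACT occurs at positions 48–67; this primer anneals to the bottom strand there with its 3' end pointing downstream.
Reverse complement of the reverse primer: AGTTTATGCGA. This occurs on the top strand at positions 95–105.
The product runs from position 48 to position 105, so its length is 105 − 48 + 1 = 58 bp.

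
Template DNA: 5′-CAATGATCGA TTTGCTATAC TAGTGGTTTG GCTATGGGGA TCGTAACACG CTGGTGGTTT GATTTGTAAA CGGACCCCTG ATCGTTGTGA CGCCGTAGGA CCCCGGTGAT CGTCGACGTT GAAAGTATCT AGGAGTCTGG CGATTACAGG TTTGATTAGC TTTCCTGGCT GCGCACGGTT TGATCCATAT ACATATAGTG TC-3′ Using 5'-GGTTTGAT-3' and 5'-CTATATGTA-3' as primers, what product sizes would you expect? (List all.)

The forward primer GGTTTGAT matches the top strand at positions 56–63, 149–156, 177–184.
The reverse primer's reverse complement is TACATATAG, matching at positions 190–198.
Each forward site pairs with the reverse site to give a product ending at position 198: sizes 143, 50, 22 bp.

143 bp, 50 bp, 22 bp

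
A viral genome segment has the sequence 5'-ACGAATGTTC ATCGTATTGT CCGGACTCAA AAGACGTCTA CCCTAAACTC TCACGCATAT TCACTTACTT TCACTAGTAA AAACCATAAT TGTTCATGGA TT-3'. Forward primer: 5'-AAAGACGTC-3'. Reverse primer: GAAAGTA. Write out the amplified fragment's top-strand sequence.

5'-AAAGACGTCTACCCTAAACTCTCACGCATATTCACTTACTTTC-3'

The forward primer matches the template at positions 30–38.
Taking the reverse complement of GAAAGTA gives TACTTTC, found at positions 66–72 on the template; the primer anneals here to the top strand with its 3' end pointing upstream.
The product is the template from position 30 through 72 (43 bp).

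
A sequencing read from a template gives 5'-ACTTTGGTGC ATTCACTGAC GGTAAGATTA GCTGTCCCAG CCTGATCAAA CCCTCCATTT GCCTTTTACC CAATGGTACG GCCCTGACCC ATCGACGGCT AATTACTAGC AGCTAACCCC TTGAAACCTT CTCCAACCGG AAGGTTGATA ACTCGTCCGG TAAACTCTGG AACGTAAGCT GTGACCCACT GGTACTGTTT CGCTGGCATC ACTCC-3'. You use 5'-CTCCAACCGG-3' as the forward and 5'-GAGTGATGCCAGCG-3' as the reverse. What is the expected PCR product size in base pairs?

Forward primer CTCCAACCGG is found on the top strand at positions 131–140.
The reverse primer's reverse complement is CGCTGGCATCACTC, which matches the template at positions 201–214.
Amplicon spans positions 131–214: 84 bp.

84 bp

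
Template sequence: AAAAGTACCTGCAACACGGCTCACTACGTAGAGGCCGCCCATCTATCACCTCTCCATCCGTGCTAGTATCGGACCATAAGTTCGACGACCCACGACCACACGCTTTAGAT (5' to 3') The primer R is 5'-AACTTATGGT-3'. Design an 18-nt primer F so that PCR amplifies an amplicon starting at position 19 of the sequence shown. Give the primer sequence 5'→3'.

The reverse primer's reverse complement ACCATAAGTT matches the template at positions 73–82; the product starts at position 19.
The forward primer is identical to the top strand over positions 19–36: GCTCACTACGTAGAGGCC.

5'-GCTCACTACGTAGAGGCC-3'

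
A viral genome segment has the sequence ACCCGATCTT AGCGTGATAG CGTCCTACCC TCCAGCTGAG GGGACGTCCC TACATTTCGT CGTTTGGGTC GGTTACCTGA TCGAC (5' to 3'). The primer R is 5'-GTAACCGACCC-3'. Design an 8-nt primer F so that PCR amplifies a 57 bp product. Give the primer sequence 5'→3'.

5'-GCGTCCTA-3'

The reverse primer's reverse complement GGGTCGGTTAC matches the template at positions 66–76, so the product ends at position 76.
A 57 bp product then starts at position 76 − 57 + 1 = 20.
The forward primer is identical to the top strand there: GCGTCCTA.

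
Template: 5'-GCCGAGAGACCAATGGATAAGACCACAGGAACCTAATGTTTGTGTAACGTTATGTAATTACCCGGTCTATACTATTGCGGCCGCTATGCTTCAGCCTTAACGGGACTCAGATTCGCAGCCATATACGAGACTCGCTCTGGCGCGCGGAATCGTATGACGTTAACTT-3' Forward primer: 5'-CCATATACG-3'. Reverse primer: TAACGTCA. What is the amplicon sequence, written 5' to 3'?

Forward primer CCATATACG is found on the top strand at positions 119–127.
Taking the reverse complement of TAACGTCA gives TGACGTTA, found at positions 155–162 on the template; the primer anneals here to the top strand with its 3' end pointing upstream.
The product is the template from position 119 through 162 (44 bp).

5'-CCATATACGAGACTCGCTCTGGCGCGCGGAATCGTATGACGTTA-3'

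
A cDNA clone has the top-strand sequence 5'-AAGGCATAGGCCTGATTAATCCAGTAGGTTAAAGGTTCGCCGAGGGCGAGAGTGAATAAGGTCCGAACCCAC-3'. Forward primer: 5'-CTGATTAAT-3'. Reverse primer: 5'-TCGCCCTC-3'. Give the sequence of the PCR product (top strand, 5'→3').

5'-CTGATTAATCCAGTAGGTTAAAGGTTCGCCGAGGGCGA-3'

Forward primer CTGATTAAT is found on the top strand at positions 12–20.
Taking the reverse complement of TCGCCCTC gives GAGGGCGA, found at positions 42–49 on the template; the primer anneals here to the top strand with its 3' end pointing upstream.
The product is the template from position 12 through 49 (38 bp).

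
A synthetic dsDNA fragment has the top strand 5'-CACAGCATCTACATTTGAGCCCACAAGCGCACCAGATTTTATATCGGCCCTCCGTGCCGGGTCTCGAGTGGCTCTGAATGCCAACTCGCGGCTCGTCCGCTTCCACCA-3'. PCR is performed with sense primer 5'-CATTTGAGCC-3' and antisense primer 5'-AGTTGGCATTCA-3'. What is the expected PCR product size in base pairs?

75 bp

The forward primer matches the template at positions 12–21.
Taking the reverse complement of AGTTGGCATTCA gives TGAATGCCAACT, found at positions 75–86 on the template; the primer anneals here to the top strand with its 3' end pointing upstream.
The product runs from position 12 to position 86, so its length is 86 − 12 + 1 = 75 bp.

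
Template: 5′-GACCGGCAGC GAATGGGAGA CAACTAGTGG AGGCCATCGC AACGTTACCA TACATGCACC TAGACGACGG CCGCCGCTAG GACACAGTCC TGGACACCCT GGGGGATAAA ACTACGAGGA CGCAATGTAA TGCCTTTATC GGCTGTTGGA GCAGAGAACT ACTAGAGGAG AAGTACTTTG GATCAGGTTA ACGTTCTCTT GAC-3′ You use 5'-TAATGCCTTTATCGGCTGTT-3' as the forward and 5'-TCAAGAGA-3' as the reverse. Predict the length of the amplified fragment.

75 bp

Forward primer TAATGCCTTTATCGGCTGTT is found on the top strand at positions 128–147.
Reverse complement of the reverse primer: TCTCTTGA. This occurs on the top strand at positions 195–202.
Product length = (reverse-primer end) − (forward-primer start) + 1 = 202 − 128 + 1 = 75 bp.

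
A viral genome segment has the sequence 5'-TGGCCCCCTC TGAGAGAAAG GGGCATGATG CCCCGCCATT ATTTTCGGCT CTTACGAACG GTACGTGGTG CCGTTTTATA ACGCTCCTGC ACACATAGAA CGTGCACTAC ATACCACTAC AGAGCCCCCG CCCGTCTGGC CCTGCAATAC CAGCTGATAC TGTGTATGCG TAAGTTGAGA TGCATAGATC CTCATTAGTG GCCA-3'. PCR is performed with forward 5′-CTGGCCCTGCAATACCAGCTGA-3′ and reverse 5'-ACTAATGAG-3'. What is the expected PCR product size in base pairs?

64 bp

Scanning the template, CTGGCCCTGCAATACCAGCTGA occurs at positions 136–157; this primer anneals to the bottom strand there with its 3' end pointing downstream.
Reverse complement of the reverse primer: CTCATTAGT. This occurs on the top strand at positions 191–199.
The product runs from position 136 to position 199, so its length is 199 − 136 + 1 = 64 bp.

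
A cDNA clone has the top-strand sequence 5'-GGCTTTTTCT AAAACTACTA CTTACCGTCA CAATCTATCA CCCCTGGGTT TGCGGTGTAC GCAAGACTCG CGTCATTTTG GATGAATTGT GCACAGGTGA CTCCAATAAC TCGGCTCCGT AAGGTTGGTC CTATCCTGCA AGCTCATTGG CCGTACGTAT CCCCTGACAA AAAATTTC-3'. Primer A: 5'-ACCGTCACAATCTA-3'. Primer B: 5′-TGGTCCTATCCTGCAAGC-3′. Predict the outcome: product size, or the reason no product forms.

Primer A (ACCGTCACAATCTA) matches the top strand at positions 24–37 (3' end points downstream).
Primer B (TGGTCCTATCCTGCAAGC) also matches the top strand directly, at positions 126–143 — its reverse complement GCTTGCAGGATAGGACCA is not present.
Both primers anneal to the bottom strand with 3' ends pointing the same way, so neither can prime synthesis back toward the other.

No product — both primers anneal to the same strand and extend in the same direction.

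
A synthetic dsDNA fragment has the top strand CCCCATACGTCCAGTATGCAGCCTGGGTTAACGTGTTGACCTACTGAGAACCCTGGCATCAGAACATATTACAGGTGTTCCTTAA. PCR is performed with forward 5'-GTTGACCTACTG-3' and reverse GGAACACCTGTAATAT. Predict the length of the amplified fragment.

47 bp

The forward primer matches the template at positions 35–46.
Taking the reverse complement of GGAACACCTGTAATAT gives ATATTACAGGTGTTCC, found at positions 66–81 on the template; the primer anneals here to the top strand with its 3' end pointing upstream.
Product length = (reverse-primer end) − (forward-primer start) + 1 = 81 − 35 + 1 = 47 bp.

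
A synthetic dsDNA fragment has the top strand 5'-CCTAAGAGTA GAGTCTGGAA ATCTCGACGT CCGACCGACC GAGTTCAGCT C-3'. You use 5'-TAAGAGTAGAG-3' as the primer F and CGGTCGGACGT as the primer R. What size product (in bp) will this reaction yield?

35 bp

The forward primer matches the template at positions 3–13.
Reverse complement of the reverse primer: ACGTCCGACCG. This occurs on the top strand at positions 27–37.
Product length = (reverse-primer end) − (forward-primer start) + 1 = 37 − 3 + 1 = 35 bp.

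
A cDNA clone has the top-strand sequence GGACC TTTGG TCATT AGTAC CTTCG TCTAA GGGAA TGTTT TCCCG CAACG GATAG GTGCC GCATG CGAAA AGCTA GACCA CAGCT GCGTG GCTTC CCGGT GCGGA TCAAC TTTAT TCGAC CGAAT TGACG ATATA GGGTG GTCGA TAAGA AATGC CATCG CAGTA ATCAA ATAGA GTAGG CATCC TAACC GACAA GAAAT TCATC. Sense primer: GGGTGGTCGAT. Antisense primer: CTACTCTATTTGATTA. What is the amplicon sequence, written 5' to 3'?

5'-GGGTGGTCGATAAGAAATGCCATCGCAGTAATCAAATAGAGTAG-3'

Forward primer GGGTGGTCGAT is found on the top strand at positions 136–146.
Taking the reverse complement of CTACTCTATTTGATTA gives TAATCAAATAGAGTAG, found at positions 164–179 on the template; the primer anneals here to the top strand with its 3' end pointing upstream.
The product is the template from position 136 through 179 (44 bp).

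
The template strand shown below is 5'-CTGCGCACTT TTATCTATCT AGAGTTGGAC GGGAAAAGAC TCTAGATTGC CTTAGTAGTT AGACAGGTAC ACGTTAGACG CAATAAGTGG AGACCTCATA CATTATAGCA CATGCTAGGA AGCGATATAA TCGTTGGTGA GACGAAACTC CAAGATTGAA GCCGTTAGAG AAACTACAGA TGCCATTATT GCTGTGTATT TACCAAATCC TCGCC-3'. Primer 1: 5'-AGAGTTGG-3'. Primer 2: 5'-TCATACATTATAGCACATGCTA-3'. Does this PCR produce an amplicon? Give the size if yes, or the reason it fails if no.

Primer 1 (AGAGTTGG) matches the top strand at positions 21–28 (3' end points downstream).
Primer 2 (TCATACATTATAGCACATGCTA) also matches the top strand directly, at positions 96–117 — its reverse complement TAGCATGTGCTATAATGTATGA is not present.
Both primers anneal to the bottom strand with 3' ends pointing the same way, so neither can prime synthesis back toward the other.

No product — both primers anneal to the same strand and extend in the same direction.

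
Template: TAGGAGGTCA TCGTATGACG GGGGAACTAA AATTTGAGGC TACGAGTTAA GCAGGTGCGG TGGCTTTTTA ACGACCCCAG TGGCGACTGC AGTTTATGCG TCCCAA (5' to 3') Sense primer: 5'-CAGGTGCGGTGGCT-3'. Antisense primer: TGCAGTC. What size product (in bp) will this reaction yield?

Forward primer CAGGTGCGGTGGCT is found on the top strand at positions 52–65.
Taking the reverse complement of TGCAGTC gives GACTGCA, found at positions 85–91 on the template; the primer anneals here to the top strand with its 3' end pointing upstream.
Amplicon spans positions 52–91: 40 bp.

40 bp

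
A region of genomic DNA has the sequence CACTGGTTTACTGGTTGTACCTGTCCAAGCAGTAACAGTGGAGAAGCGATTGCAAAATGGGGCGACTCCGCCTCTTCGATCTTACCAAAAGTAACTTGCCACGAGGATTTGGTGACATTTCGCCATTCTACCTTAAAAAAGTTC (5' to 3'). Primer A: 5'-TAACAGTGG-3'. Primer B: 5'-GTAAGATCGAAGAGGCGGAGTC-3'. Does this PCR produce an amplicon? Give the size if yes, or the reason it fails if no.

Primer A (TAACAGTGG) matches the top strand at positions 33–41; it acts as a forward primer.
Primer B's reverse complement is GACTCCGCCTCTTCGATCTTAC, matching the top strand at positions 64–85; it acts as a reverse primer.
The 3' ends face each other across positions 33–85, giving a 53 bp product.

Yes — a 53 bp product.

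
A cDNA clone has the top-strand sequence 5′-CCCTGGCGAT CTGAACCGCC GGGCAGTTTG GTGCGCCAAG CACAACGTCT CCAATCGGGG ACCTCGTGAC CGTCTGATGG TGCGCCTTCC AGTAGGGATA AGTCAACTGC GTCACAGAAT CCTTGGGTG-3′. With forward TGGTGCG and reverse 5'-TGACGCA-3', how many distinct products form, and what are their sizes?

Two products: 86 bp, 37 bp

The forward primer TGGTGCG matches the top strand at positions 29–35, 78–84.
The reverse primer's reverse complement is TGCGTCA, matching at positions 108–114.
Each forward site pairs with the reverse site to give a product ending at position 114: sizes 86, 37 bp.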